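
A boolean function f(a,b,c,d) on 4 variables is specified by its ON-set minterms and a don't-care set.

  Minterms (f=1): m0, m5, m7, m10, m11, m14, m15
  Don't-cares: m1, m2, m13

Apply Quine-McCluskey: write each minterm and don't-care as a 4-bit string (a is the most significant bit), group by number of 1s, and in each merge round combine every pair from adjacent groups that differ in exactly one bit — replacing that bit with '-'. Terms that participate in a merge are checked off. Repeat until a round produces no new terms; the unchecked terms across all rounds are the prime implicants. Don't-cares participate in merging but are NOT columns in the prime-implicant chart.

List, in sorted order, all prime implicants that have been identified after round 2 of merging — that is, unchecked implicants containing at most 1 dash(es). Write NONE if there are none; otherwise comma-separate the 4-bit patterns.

size-2^0 implicants → 0000(✓)  0001(✓)  0010(✓)  0101(✓)  0111(✓)  1010(✓)  1011(✓)  1101(✓)  1110(✓)  1111(✓)
size-2^1 implicants → -010  -101(✓)  -111(✓)  0-01  00-0  000-  01-1(✓)  1-10(✓)  1-11(✓)  101-(✓)  11-1(✓)  111-(✓)
size-2^2 implicants → -1-1  1-1-
Unchecked terms (primes): -010, -1-1, 0-01, 00-0, 000-, 1-1-

-010, 0-01, 00-0, 000-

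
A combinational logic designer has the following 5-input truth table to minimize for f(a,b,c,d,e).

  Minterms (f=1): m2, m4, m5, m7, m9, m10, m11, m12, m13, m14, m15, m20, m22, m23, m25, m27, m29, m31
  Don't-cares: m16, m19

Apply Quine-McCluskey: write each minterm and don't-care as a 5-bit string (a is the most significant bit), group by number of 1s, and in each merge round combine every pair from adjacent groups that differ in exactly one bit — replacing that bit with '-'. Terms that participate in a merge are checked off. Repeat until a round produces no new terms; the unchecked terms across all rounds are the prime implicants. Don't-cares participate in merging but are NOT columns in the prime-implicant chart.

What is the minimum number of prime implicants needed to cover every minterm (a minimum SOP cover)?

6

Round 0: 00010✓ 00100✓ 00101✓ 00111✓ 01001✓ 01010✓ 01011✓ 01100✓ 01101✓ 01110✓ 01111✓ 10000✓ 10011✓ 10100✓ 10110✓ 10111✓ 11001✓ 11011✓ 11101✓ 11111✓
Round 1: -0100 -0111✓ -1001✓ -1011✓ -1101✓ -1111✓ 0-010 0-100✓ 0-101✓ 0-111✓ 001-1✓ 0010-✓ 01-01✓ 01-10✓ 01-11✓ 010-1✓ 0101-✓ 011-0✓ 011-1✓ 0110-✓ 0111-✓ 1-011✓ 1-111✓ 10-00 10-11✓ 101-0 1011- 11-01✓ 11-11✓ 110-1✓ 111-1✓
Round 2: --111 -1-01✓ -1-11✓ -10-1✓ -11-1✓ 0-1-1 0-10- 01--1✓ 01-1- 011-- 1--11 11--1✓
Round 3: -1--1
PIs = {--111, -0100, -1--1, 0-010, 0-1-1, 0-10-, 01-1-, 011--, 1--11, 10-00, 101-0, 1011-}
Coverage chart:
  m2: 0-010 ←essential
  m4: -0100,0-10-
  m5: 0-1-1,0-10-
  m7: --111,0-1-1
  m9: -1--1 ←essential
  m10: 0-010,01-1-
  m11: -1--1,01-1-
  m12: 0-10-,011--
  m13: -1--1,0-1-1,0-10-,011--
  m14: 01-1-,011--
  m15: --111,-1--1,0-1-1,01-1-,011--
  m20: -0100,10-00,101-0
  m22: 101-0,1011-
  m23: --111,1--11,1011-
  m25: -1--1 ←essential
  m27: -1--1,1--11
  m29: -1--1 ←essential
  m31: --111,-1--1,1--11
Essential: -1--1, 0-010
Petrick residual → --111, 0-10-, 01-1-, 101-0
Min cover (6 terms): cde + be + a'c'de' + a'cd' + a'bd + ab'ce'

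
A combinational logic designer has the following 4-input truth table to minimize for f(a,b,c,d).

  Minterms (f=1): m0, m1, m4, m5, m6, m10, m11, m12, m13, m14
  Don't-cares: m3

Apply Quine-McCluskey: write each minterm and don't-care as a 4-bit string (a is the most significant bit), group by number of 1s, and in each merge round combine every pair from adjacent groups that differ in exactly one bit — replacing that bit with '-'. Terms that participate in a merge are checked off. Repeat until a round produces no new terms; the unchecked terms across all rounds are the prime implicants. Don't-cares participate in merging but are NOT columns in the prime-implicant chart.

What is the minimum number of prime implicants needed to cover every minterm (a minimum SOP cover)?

4

[col 0] 0000*, 0001*, 0011*, 0100*, 0101*, 0110*, 1010*, 1011*, 1100*, 1101*, 1110*
[col 1] -011, -100*, -101*, -110*, 0-00*, 0-01*, 00-1, 000-*, 01-0*, 010-*, 1-10, 101-, 11-0*, 110-*
[col 2] -1-0, -10-, 0-0-
Prime implicants: -011, -1-0, -10-, 0-0-, 00-1, 1-10, 101-
PI chart (minterm → PIs covering it):
  0 | 0-0-  (sole → essential)
  1 | 0-0-,00-1
  4 | -1-0,-10-,0-0-
  5 | -10-,0-0-
  6 | -1-0  (sole → essential)
  10 | 1-10,101-
  11 | -011,101-
  12 | -1-0,-10-
  13 | -10-  (sole → essential)
  14 | -1-0,1-10
Essential prime implicants: -1-0, -10-, 0-0-
Petrick residual → 101-
Minimum SOP uses 4 PIs: bd' + bc' + a'c' + ab'c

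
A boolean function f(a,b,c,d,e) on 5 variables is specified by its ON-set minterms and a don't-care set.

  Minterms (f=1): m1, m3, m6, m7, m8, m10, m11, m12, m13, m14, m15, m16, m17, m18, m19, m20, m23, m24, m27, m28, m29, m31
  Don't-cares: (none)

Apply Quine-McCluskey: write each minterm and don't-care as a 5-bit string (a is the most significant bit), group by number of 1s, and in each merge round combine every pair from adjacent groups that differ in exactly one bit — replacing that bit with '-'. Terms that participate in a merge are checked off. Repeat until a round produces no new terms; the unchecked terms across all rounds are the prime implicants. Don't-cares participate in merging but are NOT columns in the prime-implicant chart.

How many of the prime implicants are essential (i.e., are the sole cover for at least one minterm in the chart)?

5

Round 0: 00001✓ 00011✓ 00110✓ 00111✓ 01000✓ 01010✓ 01011✓ 01100✓ 01101✓ 01110✓ 01111✓ 10000✓ 10001✓ 10010✓ 10011✓ 10100✓ 10111✓ 11000✓ 11011✓ 11100✓ 11101✓ 11111✓
Round 1: -0001✓ -0011✓ -0111✓ -1000✓ -1011✓ -1100✓ -1101✓ -1111✓ 0-011✓ 0-110✓ 0-111✓ 00-11✓ 000-1✓ 0011-✓ 01-00✓ 01-10✓ 01-11✓ 010-0✓ 0101-✓ 011-0✓ 011-1✓ 0110-✓ 0111-✓ 1-000✓ 1-011✓ 1-100✓ 1-111✓ 10-00✓ 10-11✓ 100-0✓ 100-1✓ 1000-✓ 1001-✓ 11-00✓ 11-11✓ 111-1✓ 1110-✓
Round 2: --011✓ --111✓ -0-11✓ -00-1 -1-00 -1-11✓ -11-1 -110- 0--11✓ 0-11- 01--0 01-1- 011-- 1--00 1--11✓ 100--
Round 3: ---11
PIs = {---11, -00-1, -1-00, -11-1, -110-, 0-11-, 01--0, 01-1-, 011--, 1--00, 100--}
Coverage chart:
  m1: -00-1 ←essential
  m3: ---11,-00-1
  m6: 0-11- ←essential
  m7: ---11,0-11-
  m8: -1-00,01--0
  m10: 01--0,01-1-
  m11: ---11,01-1-
  m12: -1-00,-110-,01--0,011--
  m13: -11-1,-110-,011--
  m14: 0-11-,01--0,01-1-,011--
  m15: ---11,-11-1,0-11-,01-1-,011--
  m16: 1--00,100--
  m17: -00-1,100--
  m18: 100-- ←essential
  m19: ---11,-00-1,100--
  m20: 1--00 ←essential
  m23: ---11 ←essential
  m24: -1-00,1--00
  m27: ---11 ←essential
  m28: -1-00,-110-,1--00
  m29: -11-1,-110-
  m31: ---11,-11-1
Essential: ---11, -00-1, 0-11-, 1--00, 100--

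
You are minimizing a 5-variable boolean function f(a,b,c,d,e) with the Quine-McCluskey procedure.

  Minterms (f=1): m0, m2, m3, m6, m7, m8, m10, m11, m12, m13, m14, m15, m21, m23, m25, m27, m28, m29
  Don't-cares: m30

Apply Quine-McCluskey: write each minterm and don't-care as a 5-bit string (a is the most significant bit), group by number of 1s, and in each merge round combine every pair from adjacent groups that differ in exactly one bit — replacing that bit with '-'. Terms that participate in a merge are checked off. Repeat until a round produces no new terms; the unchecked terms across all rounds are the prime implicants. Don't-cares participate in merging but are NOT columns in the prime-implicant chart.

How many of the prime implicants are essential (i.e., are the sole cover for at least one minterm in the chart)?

size-2^0 implicants → 00000(✓)  00010(✓)  00011(✓)  00110(✓)  00111(✓)  01000(✓)  01010(✓)  01011(✓)  01100(✓)  01101(✓)  01110(✓)  01111(✓)  10101(✓)  10111(✓)  11001(✓)  11011(✓)  11100(✓)  11101(✓)  11110(✓)
size-2^1 implicants → -0111  -1011  -1100(✓)  -1101(✓)  -1110(✓)  0-000(✓)  0-010(✓)  0-011(✓)  0-110(✓)  0-111(✓)  00-10(✓)  00-11(✓)  000-0(✓)  0001-(✓)  0011-(✓)  01-00(✓)  01-10(✓)  01-11(✓)  010-0(✓)  0101-(✓)  011-0(✓)  011-1(✓)  0110-(✓)  0111-(✓)  1-101  101-1  11-01  110-1  111-0(✓)  1110-(✓)
size-2^2 implicants → -11-0  -110-  0--10(✓)  0--11(✓)  0-0-0  0-01-(✓)  0-11-(✓)  00-1-(✓)  01--0  01-1-(✓)  011--
size-2^3 implicants → 0--1-
Unchecked terms (primes): -0111, -1011, -11-0, -110-, 0--1-, 0-0-0, 01--0, 011--, 1-101, 101-1, 11-01, 110-1
Minterm coverage:
  m0 ⊆ 0-0-0 [E]
  m2 ⊆ 0--1-,0-0-0
  m3 ⊆ 0--1- [E]
  m6 ⊆ 0--1- [E]
  m7 ⊆ -0111,0--1-
  m8 ⊆ 0-0-0,01--0
  m10 ⊆ 0--1-,0-0-0,01--0
  m11 ⊆ -1011,0--1-
  m12 ⊆ -11-0,-110-,01--0,011--
  m13 ⊆ -110-,011--
  m14 ⊆ -11-0,0--1-,01--0,011--
  m15 ⊆ 0--1-,011--
  m21 ⊆ 1-101,101-1
  m23 ⊆ -0111,101-1
  m25 ⊆ 11-01,110-1
  m27 ⊆ -1011,110-1
  m28 ⊆ -11-0,-110-
  m29 ⊆ -110-,1-101,11-01
E = {0--1-, 0-0-0}

2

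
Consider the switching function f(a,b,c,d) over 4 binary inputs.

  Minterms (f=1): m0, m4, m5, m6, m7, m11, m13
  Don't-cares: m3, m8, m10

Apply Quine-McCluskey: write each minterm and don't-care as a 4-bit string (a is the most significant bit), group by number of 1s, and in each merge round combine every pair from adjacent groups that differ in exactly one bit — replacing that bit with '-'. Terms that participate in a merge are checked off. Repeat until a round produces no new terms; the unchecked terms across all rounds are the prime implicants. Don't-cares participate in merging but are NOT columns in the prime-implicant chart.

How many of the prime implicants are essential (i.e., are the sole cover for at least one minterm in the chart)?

[col 0] 0000*, 0011*, 0100*, 0101*, 0110*, 0111*, 1000*, 1010*, 1011*, 1101*
[col 1] -000, -011, -101, 0-00, 0-11, 01-0*, 01-1*, 010-*, 011-*, 10-0, 101-
[col 2] 01--
Prime implicants: -000, -011, -101, 0-00, 0-11, 01--, 10-0, 101-
PI chart (minterm → PIs covering it):
  0 | -000,0-00
  4 | 0-00,01--
  5 | -101,01--
  6 | 01--  (sole → essential)
  7 | 0-11,01--
  11 | -011,101-
  13 | -101  (sole → essential)
Essential prime implicants: -101, 01--

2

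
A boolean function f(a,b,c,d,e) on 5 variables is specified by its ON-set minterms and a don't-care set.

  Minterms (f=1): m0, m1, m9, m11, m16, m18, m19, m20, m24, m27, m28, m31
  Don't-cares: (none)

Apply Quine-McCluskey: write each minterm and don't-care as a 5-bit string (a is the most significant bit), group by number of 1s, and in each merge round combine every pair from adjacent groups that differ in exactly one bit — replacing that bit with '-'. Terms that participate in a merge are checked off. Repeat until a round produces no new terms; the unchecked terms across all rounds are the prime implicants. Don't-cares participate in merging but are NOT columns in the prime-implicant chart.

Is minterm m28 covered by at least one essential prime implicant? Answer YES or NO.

YES

[col 0] 00000*, 00001*, 01001*, 01011*, 10000*, 10010*, 10011*, 10100*, 11000*, 11011*, 11100*, 11111*
[col 1] -0000, -1011, 0-001, 0000-, 010-1, 1-000*, 1-011, 1-100*, 10-00*, 100-0, 1001-, 11-00*, 11-11
[col 2] 1--00
Prime implicants: -0000, -1011, 0-001, 0000-, 010-1, 1--00, 1-011, 100-0, 1001-, 11-11
PI chart (minterm → PIs covering it):
  0 | -0000,0000-
  1 | 0-001,0000-
  9 | 0-001,010-1
  11 | -1011,010-1
  16 | -0000,1--00,100-0
  18 | 100-0,1001-
  19 | 1-011,1001-
  20 | 1--00  (sole → essential)
  24 | 1--00  (sole → essential)
  27 | -1011,1-011,11-11
  28 | 1--00  (sole → essential)
  31 | 11-11  (sole → essential)
Essential prime implicants: 1--00, 11-11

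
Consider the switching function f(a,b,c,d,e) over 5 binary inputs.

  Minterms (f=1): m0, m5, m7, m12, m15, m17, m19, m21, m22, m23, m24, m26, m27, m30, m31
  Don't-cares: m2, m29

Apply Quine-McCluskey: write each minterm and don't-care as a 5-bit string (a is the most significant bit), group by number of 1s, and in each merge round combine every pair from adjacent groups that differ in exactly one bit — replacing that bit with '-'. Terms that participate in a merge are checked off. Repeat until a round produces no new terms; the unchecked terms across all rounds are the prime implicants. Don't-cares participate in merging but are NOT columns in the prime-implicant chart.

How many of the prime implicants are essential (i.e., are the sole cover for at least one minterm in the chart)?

Round 0: 00000✓ 00010✓ 00101✓ 00111✓ 01100 01111✓ 10001✓ 10011✓ 10101✓ 10110✓ 10111✓ 11000✓ 11010✓ 11011✓ 11101✓ 11110✓ 11111✓
Round 1: -0101✓ -0111✓ -1111✓ 0-111✓ 000-0 001-1✓ 1-011✓ 1-101✓ 1-110✓ 1-111✓ 10-01✓ 10-11✓ 100-1✓ 101-1✓ 1011-✓ 11-10✓ 11-11✓ 110-0 1101-✓ 111-1✓ 1111-✓
Round 2: --111 -01-1 1--11 1-1-1 1-11- 10--1 11-1-
PIs = {--111, -01-1, 000-0, 01100, 1--11, 1-1-1, 1-11-, 10--1, 11-1-, 110-0}
Coverage chart:
  m0: 000-0 ←essential
  m5: -01-1 ←essential
  m7: --111,-01-1
  m12: 01100 ←essential
  m15: --111 ←essential
  m17: 10--1 ←essential
  m19: 1--11,10--1
  m21: -01-1,1-1-1,10--1
  m22: 1-11- ←essential
  m23: --111,-01-1,1--11,1-1-1,1-11-,10--1
  m24: 110-0 ←essential
  m26: 11-1-,110-0
  m27: 1--11,11-1-
  m30: 1-11-,11-1-
  m31: --111,1--11,1-1-1,1-11-,11-1-
Essential: --111, -01-1, 000-0, 01100, 1-11-, 10--1, 110-0

7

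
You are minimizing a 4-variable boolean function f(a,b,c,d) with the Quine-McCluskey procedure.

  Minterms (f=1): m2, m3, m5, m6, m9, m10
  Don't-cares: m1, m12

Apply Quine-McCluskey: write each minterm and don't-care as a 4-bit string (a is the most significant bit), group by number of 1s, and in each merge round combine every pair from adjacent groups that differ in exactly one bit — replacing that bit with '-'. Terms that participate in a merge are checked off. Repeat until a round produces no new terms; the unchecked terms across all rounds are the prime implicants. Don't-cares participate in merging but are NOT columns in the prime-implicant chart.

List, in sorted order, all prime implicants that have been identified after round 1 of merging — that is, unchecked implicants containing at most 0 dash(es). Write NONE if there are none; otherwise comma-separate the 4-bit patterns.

size-2^0 implicants → 0001(✓)  0010(✓)  0011(✓)  0101(✓)  0110(✓)  1001(✓)  1010(✓)  1100
size-2^1 implicants → -001  -010  0-01  0-10  00-1  001-
Unchecked terms (primes): -001, -010, 0-01, 0-10, 00-1, 001-, 1100

1100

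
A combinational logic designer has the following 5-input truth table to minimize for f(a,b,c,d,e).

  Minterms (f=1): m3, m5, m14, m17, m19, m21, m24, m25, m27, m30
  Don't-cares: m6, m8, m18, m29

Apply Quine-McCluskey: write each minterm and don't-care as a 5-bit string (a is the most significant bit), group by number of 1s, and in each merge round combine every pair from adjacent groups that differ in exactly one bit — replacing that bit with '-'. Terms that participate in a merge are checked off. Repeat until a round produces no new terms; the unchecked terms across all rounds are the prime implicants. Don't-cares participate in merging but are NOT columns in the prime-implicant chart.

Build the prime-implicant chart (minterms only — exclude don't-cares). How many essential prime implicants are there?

Round 0: 00011✓ 00101✓ 00110✓ 01000✓ 01110✓ 10001✓ 10010✓ 10011✓ 10101✓ 11000✓ 11001✓ 11011✓ 11101✓ 11110✓
Round 1: -0011 -0101 -1000 -1110 0-110 1-001✓ 1-011✓ 1-101✓ 10-01✓ 100-1✓ 1001- 11-01✓ 110-1✓ 1100-
Round 2: 1--01 1-0-1
PIs = {-0011, -0101, -1000, -1110, 0-110, 1--01, 1-0-1, 1001-, 1100-}
Coverage chart:
  m3: -0011 ←essential
  m5: -0101 ←essential
  m14: -1110,0-110
  m17: 1--01,1-0-1
  m19: -0011,1-0-1,1001-
  m21: -0101,1--01
  m24: -1000,1100-
  m25: 1--01,1-0-1,1100-
  m27: 1-0-1 ←essential
  m30: -1110 ←essential
Essential: -0011, -0101, -1110, 1-0-1

4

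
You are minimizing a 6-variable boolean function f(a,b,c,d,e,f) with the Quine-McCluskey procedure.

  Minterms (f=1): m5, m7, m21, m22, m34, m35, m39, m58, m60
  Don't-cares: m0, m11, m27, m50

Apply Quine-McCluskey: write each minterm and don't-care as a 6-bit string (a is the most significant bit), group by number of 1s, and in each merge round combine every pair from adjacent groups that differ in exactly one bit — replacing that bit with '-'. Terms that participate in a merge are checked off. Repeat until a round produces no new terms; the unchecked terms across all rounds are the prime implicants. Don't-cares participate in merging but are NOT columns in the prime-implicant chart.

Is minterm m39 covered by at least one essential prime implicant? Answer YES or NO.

NO

Round 0: 000000 000101✓ 000111✓ 001011✓ 010101✓ 010110 011011✓ 100010✓ 100011✓ 100111✓ 110010✓ 111010✓ 111100
Round 1: -00111 0-0101 0-1011 0001-1 1-0010 100-11 10001- 11-010
PIs = {-00111, 0-0101, 0-1011, 000000, 0001-1, 010110, 1-0010, 100-11, 10001-, 11-010, 111100}
Coverage chart:
  m5: 0-0101,0001-1
  m7: -00111,0001-1
  m21: 0-0101 ←essential
  m22: 010110 ←essential
  m34: 1-0010,10001-
  m35: 100-11,10001-
  m39: -00111,100-11
  m58: 11-010 ←essential
  m60: 111100 ←essential
Essential: 0-0101, 010110, 11-010, 111100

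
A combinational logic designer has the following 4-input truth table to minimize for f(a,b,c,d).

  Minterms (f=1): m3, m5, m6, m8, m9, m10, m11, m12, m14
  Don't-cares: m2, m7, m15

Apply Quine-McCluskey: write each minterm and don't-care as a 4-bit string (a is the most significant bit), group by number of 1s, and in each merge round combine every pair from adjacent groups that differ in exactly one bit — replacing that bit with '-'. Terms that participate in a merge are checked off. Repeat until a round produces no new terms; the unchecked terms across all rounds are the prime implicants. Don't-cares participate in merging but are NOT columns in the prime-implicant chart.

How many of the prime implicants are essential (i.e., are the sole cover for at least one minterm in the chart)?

[col 0] 0010*, 0011*, 0101*, 0110*, 0111*, 1000*, 1001*, 1010*, 1011*, 1100*, 1110*, 1111*
[col 1] -010*, -011*, -110*, -111*, 0-10*, 0-11*, 001-*, 01-1, 011-*, 1-00*, 1-10*, 1-11*, 10-0*, 10-1*, 100-*, 101-*, 11-0*, 111-*
[col 2] --10*, --11*, -01-*, -11-*, 0-1-*, 1--0, 1-1-*, 10--
[col 3] --1-
Prime implicants: --1-, 01-1, 1--0, 10--
PI chart (minterm → PIs covering it):
  3 | --1-  (sole → essential)
  5 | 01-1  (sole → essential)
  6 | --1-  (sole → essential)
  8 | 1--0,10--
  9 | 10--  (sole → essential)
  10 | --1-,1--0,10--
  11 | --1-,10--
  12 | 1--0  (sole → essential)
  14 | --1-,1--0
Essential prime implicants: --1-, 01-1, 1--0, 10--

4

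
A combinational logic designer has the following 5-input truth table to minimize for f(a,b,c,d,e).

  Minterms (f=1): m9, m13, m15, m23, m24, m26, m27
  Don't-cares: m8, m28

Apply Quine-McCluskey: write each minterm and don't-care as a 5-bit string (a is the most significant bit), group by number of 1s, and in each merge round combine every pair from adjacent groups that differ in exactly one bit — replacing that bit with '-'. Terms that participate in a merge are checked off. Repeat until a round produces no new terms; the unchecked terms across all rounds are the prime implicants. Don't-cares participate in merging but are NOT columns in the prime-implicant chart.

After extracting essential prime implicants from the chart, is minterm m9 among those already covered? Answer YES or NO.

size-2^0 implicants → 01000(✓)  01001(✓)  01101(✓)  01111(✓)  10111  11000(✓)  11010(✓)  11011(✓)  11100(✓)
size-2^1 implicants → -1000  01-01  0100-  011-1  11-00  110-0  1101-
Unchecked terms (primes): -1000, 01-01, 0100-, 011-1, 10111, 11-00, 110-0, 1101-
Minterm coverage:
  m9 ⊆ 01-01,0100-
  m13 ⊆ 01-01,011-1
  m15 ⊆ 011-1 [E]
  m23 ⊆ 10111 [E]
  m24 ⊆ -1000,11-00,110-0
  m26 ⊆ 110-0,1101-
  m27 ⊆ 1101- [E]
E = {011-1, 10111, 1101-}

NO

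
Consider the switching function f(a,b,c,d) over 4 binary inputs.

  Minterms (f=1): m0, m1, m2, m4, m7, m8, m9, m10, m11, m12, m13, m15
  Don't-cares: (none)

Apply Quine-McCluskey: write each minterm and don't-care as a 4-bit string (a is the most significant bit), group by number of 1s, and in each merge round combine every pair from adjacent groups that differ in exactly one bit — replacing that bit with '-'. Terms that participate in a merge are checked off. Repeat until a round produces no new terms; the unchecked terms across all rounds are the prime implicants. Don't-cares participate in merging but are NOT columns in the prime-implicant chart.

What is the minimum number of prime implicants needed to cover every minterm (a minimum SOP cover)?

5

Round 0: 0000✓ 0001✓ 0010✓ 0100✓ 0111✓ 1000✓ 1001✓ 1010✓ 1011✓ 1100✓ 1101✓ 1111✓
Round 1: -000✓ -001✓ -010✓ -100✓ -111 0-00✓ 00-0✓ 000-✓ 1-00✓ 1-01✓ 1-11✓ 10-0✓ 10-1✓ 100-✓ 101-✓ 11-1✓ 110-✓
Round 2: --00 -0-0 -00- 1--1 1-0- 10--
PIs = {--00, -0-0, -00-, -111, 1--1, 1-0-, 10--}
Coverage chart:
  m0: --00,-0-0,-00-
  m1: -00- ←essential
  m2: -0-0 ←essential
  m4: --00 ←essential
  m7: -111 ←essential
  m8: --00,-0-0,-00-,1-0-,10--
  m9: -00-,1--1,1-0-,10--
  m10: -0-0,10--
  m11: 1--1,10--
  m12: --00,1-0-
  m13: 1--1,1-0-
  m15: -111,1--1
Essential: --00, -0-0, -00-, -111
Petrick residual → 1--1
Min cover (5 terms): c'd' + b'd' + b'c' + bcd + ad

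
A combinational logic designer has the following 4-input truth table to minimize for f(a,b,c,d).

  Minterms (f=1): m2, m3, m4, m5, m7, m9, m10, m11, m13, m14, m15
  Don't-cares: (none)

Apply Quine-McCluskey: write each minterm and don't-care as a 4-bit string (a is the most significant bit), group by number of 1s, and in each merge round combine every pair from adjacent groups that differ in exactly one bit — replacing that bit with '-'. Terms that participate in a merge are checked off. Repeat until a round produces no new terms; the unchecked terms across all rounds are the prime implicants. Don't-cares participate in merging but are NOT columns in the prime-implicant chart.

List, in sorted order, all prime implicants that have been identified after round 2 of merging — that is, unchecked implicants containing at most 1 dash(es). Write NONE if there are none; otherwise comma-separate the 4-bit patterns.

010-

[col 0] 0010*, 0011*, 0100*, 0101*, 0111*, 1001*, 1010*, 1011*, 1101*, 1110*, 1111*
[col 1] -010*, -011*, -101*, -111*, 0-11*, 001-*, 01-1*, 010-, 1-01*, 1-10*, 1-11*, 10-1*, 101-*, 11-1*, 111-*
[col 2] --11, -01-, -1-1, 1--1, 1-1-
Prime implicants: --11, -01-, -1-1, 010-, 1--1, 1-1-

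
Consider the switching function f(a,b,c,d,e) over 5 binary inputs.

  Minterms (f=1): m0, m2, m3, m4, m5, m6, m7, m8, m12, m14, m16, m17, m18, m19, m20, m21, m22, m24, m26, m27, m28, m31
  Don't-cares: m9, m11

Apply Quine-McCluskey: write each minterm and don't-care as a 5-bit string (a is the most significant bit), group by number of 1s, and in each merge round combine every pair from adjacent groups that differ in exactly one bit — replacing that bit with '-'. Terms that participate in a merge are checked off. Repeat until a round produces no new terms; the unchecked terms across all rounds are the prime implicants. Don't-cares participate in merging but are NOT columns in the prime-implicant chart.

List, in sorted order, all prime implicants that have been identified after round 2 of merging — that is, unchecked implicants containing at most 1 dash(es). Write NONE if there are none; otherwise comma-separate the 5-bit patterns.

010-1, 0100-, 11-11

Round 0: 00000✓ 00010✓ 00011✓ 00100✓ 00101✓ 00110✓ 00111✓ 01000✓ 01001✓ 01011✓ 01100✓ 01110✓ 10000✓ 10001✓ 10010✓ 10011✓ 10100✓ 10101✓ 10110✓ 11000✓ 11010✓ 11011✓ 11100✓ 11111✓
Round 1: -0000✓ -0010✓ -0011✓ -0100✓ -0101✓ -0110✓ -1000✓ -1011✓ -1100✓ 0-000✓ 0-011✓ 0-100✓ 0-110✓ 00-00✓ 00-10✓ 00-11✓ 000-0✓ 0001-✓ 001-0✓ 001-1✓ 0010-✓ 0011-✓ 01-00✓ 010-1 0100- 011-0✓ 1-000✓ 1-010✓ 1-011✓ 1-100✓ 10-00✓ 10-01✓ 10-10✓ 100-0✓ 100-1✓ 1000-✓ 1001-✓ 101-0✓ 1010-✓ 11-00✓ 11-11 110-0✓ 1101-✓
Round 2: --000✓ --011 --100✓ -0-00✓ -0-10✓ -00-0✓ -001- -01-0✓ -010- -1-00✓ 0--00✓ 0-1-0 00--0✓ 00-1- 001-- 1--00✓ 1-0-0 1-01- 10--0✓ 10-0- 100--
Round 3: ---00 -0--0
PIs = {---00, --011, -0--0, -001-, -010-, 0-1-0, 00-1-, 001--, 010-1, 0100-, 1-0-0, 1-01-, 10-0-, 100--, 11-11}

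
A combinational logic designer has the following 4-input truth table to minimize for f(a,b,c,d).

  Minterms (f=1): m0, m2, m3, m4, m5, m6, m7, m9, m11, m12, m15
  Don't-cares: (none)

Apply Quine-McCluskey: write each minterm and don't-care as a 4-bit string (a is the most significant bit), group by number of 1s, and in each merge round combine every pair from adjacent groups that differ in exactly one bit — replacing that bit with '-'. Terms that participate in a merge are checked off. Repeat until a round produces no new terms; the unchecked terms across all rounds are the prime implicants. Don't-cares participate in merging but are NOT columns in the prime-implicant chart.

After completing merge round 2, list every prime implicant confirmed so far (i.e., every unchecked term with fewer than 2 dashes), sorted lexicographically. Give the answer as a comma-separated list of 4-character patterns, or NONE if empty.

-100, 10-1

Round 0: 0000✓ 0010✓ 0011✓ 0100✓ 0101✓ 0110✓ 0111✓ 1001✓ 1011✓ 1100✓ 1111✓
Round 1: -011✓ -100 -111✓ 0-00✓ 0-10✓ 0-11✓ 00-0✓ 001-✓ 01-0✓ 01-1✓ 010-✓ 011-✓ 1-11✓ 10-1
Round 2: --11 0--0 0-1- 01--
PIs = {--11, -100, 0--0, 0-1-, 01--, 10-1}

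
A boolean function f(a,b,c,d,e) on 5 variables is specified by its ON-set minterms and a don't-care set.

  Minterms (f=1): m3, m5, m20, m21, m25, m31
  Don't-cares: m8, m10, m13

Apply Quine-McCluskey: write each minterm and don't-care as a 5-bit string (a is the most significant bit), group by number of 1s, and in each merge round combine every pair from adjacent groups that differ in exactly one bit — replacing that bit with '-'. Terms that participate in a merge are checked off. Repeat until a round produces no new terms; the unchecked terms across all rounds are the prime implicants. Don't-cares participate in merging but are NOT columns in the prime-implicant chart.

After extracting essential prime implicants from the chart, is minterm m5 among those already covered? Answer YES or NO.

[col 0] 00011, 00101*, 01000*, 01010*, 01101*, 10100*, 10101*, 11001, 11111
[col 1] -0101, 0-101, 010-0, 1010-
Prime implicants: -0101, 0-101, 00011, 010-0, 1010-, 11001, 11111
PI chart (minterm → PIs covering it):
  3 | 00011  (sole → essential)
  5 | -0101,0-101
  20 | 1010-  (sole → essential)
  21 | -0101,1010-
  25 | 11001  (sole → essential)
  31 | 11111  (sole → essential)
Essential prime implicants: 00011, 1010-, 11001, 11111

NO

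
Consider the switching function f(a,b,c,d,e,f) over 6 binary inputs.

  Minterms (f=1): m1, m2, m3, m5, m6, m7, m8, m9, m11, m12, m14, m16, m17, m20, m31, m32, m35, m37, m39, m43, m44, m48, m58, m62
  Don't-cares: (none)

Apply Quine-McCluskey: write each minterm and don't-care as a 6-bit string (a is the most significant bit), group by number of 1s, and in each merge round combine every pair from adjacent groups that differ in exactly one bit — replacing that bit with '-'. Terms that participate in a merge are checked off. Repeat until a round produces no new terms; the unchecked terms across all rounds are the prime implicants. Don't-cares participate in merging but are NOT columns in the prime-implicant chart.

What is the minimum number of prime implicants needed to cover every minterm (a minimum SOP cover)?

11

size-2^0 implicants → 000001(✓)  000010(✓)  000011(✓)  000101(✓)  000110(✓)  000111(✓)  001000(✓)  001001(✓)  001011(✓)  001100(✓)  001110(✓)  010000(✓)  010001(✓)  010100(✓)  011111  100000(✓)  100011(✓)  100101(✓)  100111(✓)  101011(✓)  101100(✓)  110000(✓)  111010(✓)  111110(✓)
size-2^1 implicants → -00011(✓)  -00101(✓)  -00111(✓)  -01011(✓)  -01100  -10000  0-0001  00-001(✓)  00-011(✓)  00-110  000-01(✓)  000-10(✓)  000-11(✓)  0000-1(✓)  00001-(✓)  0001-1(✓)  00011-(✓)  001-00  0010-1(✓)  00100-  0011-0  010-00  01000-  1-0000  10-011(✓)  100-11(✓)  1001-1(✓)  111-10
size-2^2 implicants → -0-011  -00-11  -001-1  00-0-1  000--1  000-1-
Unchecked terms (primes): -0-011, -00-11, -001-1, -01100, -10000, 0-0001, 00-0-1, 00-110, 000--1, 000-1-, 001-00, 00100-, 0011-0, 010-00, 01000-, 011111, 1-0000, 111-10
Minterm coverage:
  m1 ⊆ 0-0001,00-0-1,000--1
  m2 ⊆ 000-1- [E]
  m3 ⊆ -0-011,-00-11,00-0-1,000--1,000-1-
  m5 ⊆ -001-1,000--1
  m6 ⊆ 00-110,000-1-
  m7 ⊆ -00-11,-001-1,000--1,000-1-
  m8 ⊆ 001-00,00100-
  m9 ⊆ 00-0-1,00100-
  m11 ⊆ -0-011,00-0-1
  m12 ⊆ -01100,001-00,0011-0
  m14 ⊆ 00-110,0011-0
  m16 ⊆ -10000,010-00,01000-
  m17 ⊆ 0-0001,01000-
  m20 ⊆ 010-00 [E]
  m31 ⊆ 011111 [E]
  m32 ⊆ 1-0000 [E]
  m35 ⊆ -0-011,-00-11
  m37 ⊆ -001-1 [E]
  m39 ⊆ -00-11,-001-1
  m43 ⊆ -0-011 [E]
  m44 ⊆ -01100 [E]
  m48 ⊆ -10000,1-0000
  m58 ⊆ 111-10 [E]
  m62 ⊆ 111-10 [E]
E = {-0-011, -001-1, -01100, 000-1-, 010-00, 011111, 1-0000, 111-10}
Petrick residual → 0-0001, 00-110, 00100-
Cover = b'd'ef + b'c'df + b'cde'f' + a'c'd'e'f + a'b'def' + a'b'c'e + a'b'cd'e' + a'bc'e'f' + a'bcdef + ac'd'e'f' + abcef'  |cover|=11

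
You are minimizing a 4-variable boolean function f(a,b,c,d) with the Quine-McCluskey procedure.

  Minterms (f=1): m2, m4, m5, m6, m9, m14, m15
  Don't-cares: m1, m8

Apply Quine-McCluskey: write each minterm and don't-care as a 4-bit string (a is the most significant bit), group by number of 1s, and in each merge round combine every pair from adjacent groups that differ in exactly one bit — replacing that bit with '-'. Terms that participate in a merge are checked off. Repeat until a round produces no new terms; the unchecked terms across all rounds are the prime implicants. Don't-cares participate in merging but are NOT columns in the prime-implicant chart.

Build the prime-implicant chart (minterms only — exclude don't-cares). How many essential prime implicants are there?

Round 0: 0001✓ 0010✓ 0100✓ 0101✓ 0110✓ 1000✓ 1001✓ 1110✓ 1111✓
Round 1: -001 -110 0-01 0-10 01-0 010- 100- 111-
PIs = {-001, -110, 0-01, 0-10, 01-0, 010-, 100-, 111-}
Coverage chart:
  m2: 0-10 ←essential
  m4: 01-0,010-
  m5: 0-01,010-
  m6: -110,0-10,01-0
  m9: -001,100-
  m14: -110,111-
  m15: 111- ←essential
Essential: 0-10, 111-

2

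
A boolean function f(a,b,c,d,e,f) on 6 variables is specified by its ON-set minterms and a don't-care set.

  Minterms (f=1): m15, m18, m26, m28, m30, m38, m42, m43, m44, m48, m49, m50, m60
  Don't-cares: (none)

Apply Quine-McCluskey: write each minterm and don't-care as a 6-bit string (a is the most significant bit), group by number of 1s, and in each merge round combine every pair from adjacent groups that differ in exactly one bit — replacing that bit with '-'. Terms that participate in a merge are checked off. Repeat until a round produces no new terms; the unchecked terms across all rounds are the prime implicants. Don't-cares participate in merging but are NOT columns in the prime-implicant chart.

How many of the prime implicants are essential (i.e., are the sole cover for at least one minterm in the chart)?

5

Round 0: 001111 010010✓ 011010✓ 011100✓ 011110✓ 100110 101010✓ 101011✓ 101100✓ 110000✓ 110001✓ 110010✓ 111100✓
Round 1: -10010 -11100 01-010 011-10 0111-0 1-1100 10101- 1100-0 11000-
PIs = {-10010, -11100, 001111, 01-010, 011-10, 0111-0, 1-1100, 100110, 10101-, 1100-0, 11000-}
Coverage chart:
  m15: 001111 ←essential
  m18: -10010,01-010
  m26: 01-010,011-10
  m28: -11100,0111-0
  m30: 011-10,0111-0
  m38: 100110 ←essential
  m42: 10101- ←essential
  m43: 10101- ←essential
  m44: 1-1100 ←essential
  m48: 1100-0,11000-
  m49: 11000- ←essential
  m50: -10010,1100-0
  m60: -11100,1-1100
Essential: 001111, 1-1100, 100110, 10101-, 11000-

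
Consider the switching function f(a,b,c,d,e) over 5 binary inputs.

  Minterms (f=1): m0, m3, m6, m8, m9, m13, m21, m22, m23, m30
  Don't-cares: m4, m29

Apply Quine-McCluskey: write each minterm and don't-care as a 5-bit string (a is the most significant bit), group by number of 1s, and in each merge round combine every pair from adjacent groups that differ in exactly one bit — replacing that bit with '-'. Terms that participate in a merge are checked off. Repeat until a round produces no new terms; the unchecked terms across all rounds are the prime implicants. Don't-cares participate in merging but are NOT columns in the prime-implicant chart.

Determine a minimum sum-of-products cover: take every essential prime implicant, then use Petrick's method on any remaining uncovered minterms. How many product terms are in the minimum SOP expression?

6

[col 0] 00000*, 00011, 00100*, 00110*, 01000*, 01001*, 01101*, 10101*, 10110*, 10111*, 11101*, 11110*
[col 1] -0110, -1101, 0-000, 00-00, 001-0, 01-01, 0100-, 1-101, 1-110, 101-1, 1011-
Prime implicants: -0110, -1101, 0-000, 00-00, 00011, 001-0, 01-01, 0100-, 1-101, 1-110, 101-1, 1011-
PI chart (minterm → PIs covering it):
  0 | 0-000,00-00
  3 | 00011  (sole → essential)
  6 | -0110,001-0
  8 | 0-000,0100-
  9 | 01-01,0100-
  13 | -1101,01-01
  21 | 1-101,101-1
  22 | -0110,1-110,1011-
  23 | 101-1,1011-
  30 | 1-110  (sole → essential)
Essential prime implicants: 00011, 1-110
Petrick residual → -0110, 0-000, 01-01, 101-1
Minimum SOP uses 6 PIs: b'cde' + a'c'd'e' + a'b'c'de + a'bd'e + acde' + ab'ce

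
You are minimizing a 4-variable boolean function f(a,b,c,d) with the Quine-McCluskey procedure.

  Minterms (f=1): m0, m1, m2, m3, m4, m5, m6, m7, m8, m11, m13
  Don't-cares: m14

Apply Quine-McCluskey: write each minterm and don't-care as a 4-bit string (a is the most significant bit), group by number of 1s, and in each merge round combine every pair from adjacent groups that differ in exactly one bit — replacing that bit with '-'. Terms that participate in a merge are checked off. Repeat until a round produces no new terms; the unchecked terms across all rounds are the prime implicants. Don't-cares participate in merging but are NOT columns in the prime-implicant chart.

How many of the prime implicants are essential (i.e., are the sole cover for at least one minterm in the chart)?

4

size-2^0 implicants → 0000(✓)  0001(✓)  0010(✓)  0011(✓)  0100(✓)  0101(✓)  0110(✓)  0111(✓)  1000(✓)  1011(✓)  1101(✓)  1110(✓)
size-2^1 implicants → -000  -011  -101  -110  0-00(✓)  0-01(✓)  0-10(✓)  0-11(✓)  00-0(✓)  00-1(✓)  000-(✓)  001-(✓)  01-0(✓)  01-1(✓)  010-(✓)  011-(✓)
size-2^2 implicants → 0--0(✓)  0--1(✓)  0-0-(✓)  0-1-(✓)  00--(✓)  01--(✓)
size-2^3 implicants → 0---
Unchecked terms (primes): -000, -011, -101, -110, 0---
Minterm coverage:
  m0 ⊆ -000,0---
  m1 ⊆ 0--- [E]
  m2 ⊆ 0--- [E]
  m3 ⊆ -011,0---
  m4 ⊆ 0--- [E]
  m5 ⊆ -101,0---
  m6 ⊆ -110,0---
  m7 ⊆ 0--- [E]
  m8 ⊆ -000 [E]
  m11 ⊆ -011 [E]
  m13 ⊆ -101 [E]
E = {-000, -011, -101, 0---}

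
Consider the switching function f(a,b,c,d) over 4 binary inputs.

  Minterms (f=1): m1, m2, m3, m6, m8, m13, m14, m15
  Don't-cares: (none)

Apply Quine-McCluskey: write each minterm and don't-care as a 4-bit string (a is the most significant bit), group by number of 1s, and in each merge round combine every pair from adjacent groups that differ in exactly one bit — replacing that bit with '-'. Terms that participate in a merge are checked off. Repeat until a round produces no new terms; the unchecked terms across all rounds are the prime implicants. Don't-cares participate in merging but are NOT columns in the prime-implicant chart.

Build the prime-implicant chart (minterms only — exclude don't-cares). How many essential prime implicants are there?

3

Round 0: 0001✓ 0010✓ 0011✓ 0110✓ 1000 1101✓ 1110✓ 1111✓
Round 1: -110 0-10 00-1 001- 11-1 111-
PIs = {-110, 0-10, 00-1, 001-, 1000, 11-1, 111-}
Coverage chart:
  m1: 00-1 ←essential
  m2: 0-10,001-
  m3: 00-1,001-
  m6: -110,0-10
  m8: 1000 ←essential
  m13: 11-1 ←essential
  m14: -110,111-
  m15: 11-1,111-
Essential: 00-1, 1000, 11-1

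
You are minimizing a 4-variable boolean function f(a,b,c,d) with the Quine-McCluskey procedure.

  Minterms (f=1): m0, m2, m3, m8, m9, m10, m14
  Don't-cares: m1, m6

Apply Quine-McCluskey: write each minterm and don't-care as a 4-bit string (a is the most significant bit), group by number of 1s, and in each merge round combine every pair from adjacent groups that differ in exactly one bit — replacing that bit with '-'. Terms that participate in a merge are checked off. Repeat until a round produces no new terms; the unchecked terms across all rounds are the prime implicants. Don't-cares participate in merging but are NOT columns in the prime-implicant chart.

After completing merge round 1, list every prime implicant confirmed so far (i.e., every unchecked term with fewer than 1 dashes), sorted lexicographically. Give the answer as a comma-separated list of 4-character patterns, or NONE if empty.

Round 0: 0000✓ 0001✓ 0010✓ 0011✓ 0110✓ 1000✓ 1001✓ 1010✓ 1110✓
Round 1: -000✓ -001✓ -010✓ -110✓ 0-10✓ 00-0✓ 00-1✓ 000-✓ 001-✓ 1-10✓ 10-0✓ 100-✓
Round 2: --10 -0-0 -00- 00--
PIs = {--10, -0-0, -00-, 00--}

NONE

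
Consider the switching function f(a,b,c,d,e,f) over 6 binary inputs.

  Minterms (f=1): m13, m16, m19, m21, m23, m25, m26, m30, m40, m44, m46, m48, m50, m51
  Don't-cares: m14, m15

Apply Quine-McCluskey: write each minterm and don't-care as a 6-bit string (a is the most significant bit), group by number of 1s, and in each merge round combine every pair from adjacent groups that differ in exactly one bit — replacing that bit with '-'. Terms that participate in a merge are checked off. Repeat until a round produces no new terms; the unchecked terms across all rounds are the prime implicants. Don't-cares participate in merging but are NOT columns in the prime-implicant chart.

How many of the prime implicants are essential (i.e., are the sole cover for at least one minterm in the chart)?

6

Round 0: 001101✓ 001110✓ 001111✓ 010000✓ 010011✓ 010101✓ 010111✓ 011001 011010✓ 011110✓ 101000✓ 101100✓ 101110✓ 110000✓ 110010✓ 110011✓
Round 1: -01110 -10000 -10011 0-1110 0011-1 00111- 010-11 0101-1 011-10 101-00 1011-0 1100-0 11001-
PIs = {-01110, -10000, -10011, 0-1110, 0011-1, 00111-, 010-11, 0101-1, 011-10, 011001, 101-00, 1011-0, 1100-0, 11001-}
Coverage chart:
  m13: 0011-1 ←essential
  m16: -10000 ←essential
  m19: -10011,010-11
  m21: 0101-1 ←essential
  m23: 010-11,0101-1
  m25: 011001 ←essential
  m26: 011-10 ←essential
  m30: 0-1110,011-10
  m40: 101-00 ←essential
  m44: 101-00,1011-0
  m46: -01110,1011-0
  m48: -10000,1100-0
  m50: 1100-0,11001-
  m51: -10011,11001-
Essential: -10000, 0011-1, 0101-1, 011-10, 011001, 101-00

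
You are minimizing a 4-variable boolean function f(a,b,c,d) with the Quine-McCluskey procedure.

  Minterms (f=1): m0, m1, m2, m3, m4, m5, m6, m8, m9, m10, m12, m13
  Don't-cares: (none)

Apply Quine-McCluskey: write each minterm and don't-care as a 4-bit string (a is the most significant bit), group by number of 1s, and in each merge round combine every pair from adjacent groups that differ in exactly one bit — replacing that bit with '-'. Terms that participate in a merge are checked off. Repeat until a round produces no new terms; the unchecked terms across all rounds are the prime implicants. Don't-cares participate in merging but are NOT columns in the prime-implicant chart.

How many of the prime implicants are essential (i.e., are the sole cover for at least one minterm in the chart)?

[col 0] 0000*, 0001*, 0010*, 0011*, 0100*, 0101*, 0110*, 1000*, 1001*, 1010*, 1100*, 1101*
[col 1] -000*, -001*, -010*, -100*, -101*, 0-00*, 0-01*, 0-10*, 00-0*, 00-1*, 000-*, 001-*, 01-0*, 010-*, 1-00*, 1-01*, 10-0*, 100-*, 110-*
[col 2] --00*, --01*, -0-0, -00-*, -10-*, 0--0, 0-0-*, 00--, 1-0-*
[col 3] --0-
Prime implicants: --0-, -0-0, 0--0, 00--
PI chart (minterm → PIs covering it):
  0 | --0-,-0-0,0--0,00--
  1 | --0-,00--
  2 | -0-0,0--0,00--
  3 | 00--  (sole → essential)
  4 | --0-,0--0
  5 | --0-  (sole → essential)
  6 | 0--0  (sole → essential)
  8 | --0-,-0-0
  9 | --0-  (sole → essential)
  10 | -0-0  (sole → essential)
  12 | --0-  (sole → essential)
  13 | --0-  (sole → essential)
Essential prime implicants: --0-, -0-0, 0--0, 00--

4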